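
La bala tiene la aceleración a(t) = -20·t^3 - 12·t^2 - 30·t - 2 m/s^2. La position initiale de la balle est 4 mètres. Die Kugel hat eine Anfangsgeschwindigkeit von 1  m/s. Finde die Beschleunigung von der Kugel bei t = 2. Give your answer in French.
Nous avons l'accélération a(t) = -20·t^3 - 12·t^2 - 30·t - 2. En substituant t = 2: a(2) = -270.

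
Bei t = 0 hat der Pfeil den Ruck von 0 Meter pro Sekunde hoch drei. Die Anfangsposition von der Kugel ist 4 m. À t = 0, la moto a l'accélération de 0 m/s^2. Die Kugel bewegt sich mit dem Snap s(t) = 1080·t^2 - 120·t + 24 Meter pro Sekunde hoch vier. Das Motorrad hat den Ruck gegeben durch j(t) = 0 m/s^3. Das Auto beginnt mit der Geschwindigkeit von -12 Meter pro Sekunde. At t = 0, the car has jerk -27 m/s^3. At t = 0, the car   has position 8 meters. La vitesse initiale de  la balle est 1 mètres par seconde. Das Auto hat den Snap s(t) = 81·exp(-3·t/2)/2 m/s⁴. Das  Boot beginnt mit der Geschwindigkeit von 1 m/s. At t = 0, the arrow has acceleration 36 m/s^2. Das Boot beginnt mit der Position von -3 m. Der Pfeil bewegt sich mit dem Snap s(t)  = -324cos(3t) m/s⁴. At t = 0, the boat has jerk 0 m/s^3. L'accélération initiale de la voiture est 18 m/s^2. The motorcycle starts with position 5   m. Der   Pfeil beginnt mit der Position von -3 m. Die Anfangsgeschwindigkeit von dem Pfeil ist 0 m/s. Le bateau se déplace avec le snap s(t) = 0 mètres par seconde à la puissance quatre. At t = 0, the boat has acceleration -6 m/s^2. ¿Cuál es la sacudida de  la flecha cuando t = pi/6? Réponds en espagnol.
Necesitamos integrar nuestra ecuación del snap s(t) = -324·cos(3·t) 1 vez. La antiderivada del snap, con j(0) = 0, da la sacudida: j(t) = -108·sin(3·t). Usando j(t) = -108·sin(3·t) y sustituyendo t = pi/6, encontramos j = -108.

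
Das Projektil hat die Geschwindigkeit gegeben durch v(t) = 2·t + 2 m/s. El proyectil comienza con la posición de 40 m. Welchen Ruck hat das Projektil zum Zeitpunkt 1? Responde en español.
Debemos derivar nuestra ecuación de la velocidad v(t) = 2·t + 2 2 veces. Tomando d/dt de v(t), encontramos a(t) = 2. Derivando la aceleración, obtenemos la sacudida: j(t) = 0. De la ecuación de la sacudida j(t) = 0, sustituimos t = 1 para obtener j = 0.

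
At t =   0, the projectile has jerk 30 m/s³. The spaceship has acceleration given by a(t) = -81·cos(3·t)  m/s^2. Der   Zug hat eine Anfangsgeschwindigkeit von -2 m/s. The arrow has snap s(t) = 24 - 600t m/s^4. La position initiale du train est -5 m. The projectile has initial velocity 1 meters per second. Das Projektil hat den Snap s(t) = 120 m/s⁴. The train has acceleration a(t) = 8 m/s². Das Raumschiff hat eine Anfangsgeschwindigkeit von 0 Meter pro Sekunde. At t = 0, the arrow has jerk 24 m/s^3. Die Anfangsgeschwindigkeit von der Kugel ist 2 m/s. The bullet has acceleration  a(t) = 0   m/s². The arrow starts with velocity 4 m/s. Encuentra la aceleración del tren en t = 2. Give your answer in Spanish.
Tenemos la aceleración a(t) = 8. Sustituyendo t = 2: a(2) = 8.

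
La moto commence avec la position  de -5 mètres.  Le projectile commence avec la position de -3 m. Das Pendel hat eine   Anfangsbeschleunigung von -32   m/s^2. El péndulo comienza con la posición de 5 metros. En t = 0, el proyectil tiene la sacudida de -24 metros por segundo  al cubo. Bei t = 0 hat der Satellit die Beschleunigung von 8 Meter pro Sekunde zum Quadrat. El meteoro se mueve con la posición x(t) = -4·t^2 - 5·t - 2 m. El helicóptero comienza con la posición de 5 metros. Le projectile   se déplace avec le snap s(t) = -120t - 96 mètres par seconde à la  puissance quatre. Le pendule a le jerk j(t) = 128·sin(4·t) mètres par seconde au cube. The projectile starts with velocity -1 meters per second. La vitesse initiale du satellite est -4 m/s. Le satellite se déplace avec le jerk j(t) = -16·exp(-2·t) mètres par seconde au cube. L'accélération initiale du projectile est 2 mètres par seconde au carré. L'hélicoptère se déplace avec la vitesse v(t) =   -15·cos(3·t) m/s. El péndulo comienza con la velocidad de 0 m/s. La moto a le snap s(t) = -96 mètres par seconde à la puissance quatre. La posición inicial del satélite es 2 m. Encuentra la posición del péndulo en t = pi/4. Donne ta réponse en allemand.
Wir müssen das Integral unserer Gleichung für den Ruck j(t) = 128·sin(4·t) 3-mal finden. Das Integral von dem Ruck ist die Beschleunigung. Mit a(0) = -32 erhalten wir a(t) = -32·cos(4·t). Das Integral von der Beschleunigung, mit v(0) = 0, ergibt die Geschwindigkeit: v(t) = -8·sin(4·t). Die Stammfunktion von der Geschwindigkeit, mit x(0) = 5, ergibt die Position: x(t) = 2·cos(4·t) + 3. Mit x(t) = 2·cos(4·t) + 3 und Einsetzen von t = pi/4, finden wir x = 1.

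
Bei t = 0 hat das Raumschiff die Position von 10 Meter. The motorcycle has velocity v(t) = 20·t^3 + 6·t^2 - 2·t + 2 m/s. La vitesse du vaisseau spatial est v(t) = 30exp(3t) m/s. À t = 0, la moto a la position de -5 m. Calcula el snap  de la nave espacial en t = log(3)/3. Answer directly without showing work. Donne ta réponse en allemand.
Der Snap bei t = log(3)/3 ist s = 2430.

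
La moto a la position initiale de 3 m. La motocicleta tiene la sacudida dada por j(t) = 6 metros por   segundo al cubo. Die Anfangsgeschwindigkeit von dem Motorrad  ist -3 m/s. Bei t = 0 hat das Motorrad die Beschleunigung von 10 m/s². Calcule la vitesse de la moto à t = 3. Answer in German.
Wir müssen unsere Gleichung für den Ruck j(t) = 6 2-mal integrieren. Durch Integration von dem Ruck und Verwendung der Anfangsbedingung a(0) = 10, erhalten wir a(t) = 6·t + 10. Mit ∫a(t)dt und Anwendung von v(0) = -3, finden wir v(t) = 3·t^2 + 10·t - 3. Aus der Gleichung für die Geschwindigkeit v(t) = 3·t^2 + 10·t - 3, setzen wir t = 3 ein und erhalten v = 54.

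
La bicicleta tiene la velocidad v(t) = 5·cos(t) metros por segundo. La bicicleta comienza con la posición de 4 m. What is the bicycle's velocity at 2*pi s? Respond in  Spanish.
Usando v(t) = 5·cos(t) y sustituyendo t = 2*pi, encontramos v = 5.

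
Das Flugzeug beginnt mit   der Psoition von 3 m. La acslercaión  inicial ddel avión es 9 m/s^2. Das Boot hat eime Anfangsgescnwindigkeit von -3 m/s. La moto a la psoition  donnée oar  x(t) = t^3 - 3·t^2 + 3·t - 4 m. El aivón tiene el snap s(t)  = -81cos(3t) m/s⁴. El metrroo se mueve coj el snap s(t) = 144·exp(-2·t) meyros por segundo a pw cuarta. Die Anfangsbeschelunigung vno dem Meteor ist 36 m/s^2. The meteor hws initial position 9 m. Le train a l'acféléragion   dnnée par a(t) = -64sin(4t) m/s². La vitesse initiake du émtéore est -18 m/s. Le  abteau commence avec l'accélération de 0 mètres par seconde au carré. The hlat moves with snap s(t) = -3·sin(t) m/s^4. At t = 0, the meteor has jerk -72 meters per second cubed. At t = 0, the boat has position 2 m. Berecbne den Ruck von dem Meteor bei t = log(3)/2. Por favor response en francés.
Nous devons intégrer notre équation du snap s(t) = 144·exp(-2·t) 1 fois. L'intégrale du snap, avec j(0) = -72, donne le jerk: j(t) = -72·exp(-2·t). Nous avons le jerk j(t) = -72·exp(-2·t). En substituant t = log(3)/2: j(log(3)/2) = -24.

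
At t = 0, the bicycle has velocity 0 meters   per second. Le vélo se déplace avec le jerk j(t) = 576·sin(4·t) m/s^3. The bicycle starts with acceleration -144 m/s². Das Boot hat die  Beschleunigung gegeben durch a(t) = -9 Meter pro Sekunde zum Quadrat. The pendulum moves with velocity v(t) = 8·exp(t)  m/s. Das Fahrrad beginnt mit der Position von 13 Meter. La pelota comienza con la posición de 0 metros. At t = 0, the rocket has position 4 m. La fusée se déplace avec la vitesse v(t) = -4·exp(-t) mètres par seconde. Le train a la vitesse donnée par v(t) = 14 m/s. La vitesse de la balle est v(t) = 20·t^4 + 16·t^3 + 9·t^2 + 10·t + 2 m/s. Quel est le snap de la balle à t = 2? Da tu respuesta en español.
Debemos derivar nuestra ecuación de la velocidad v(t) = 20·t^4 + 16·t^3 + 9·t^2 + 10·t + 2 3 veces. La derivada de la velocidad da la aceleración: a(t) = 80·t^3 + 48·t^2 + 18·t + 10. Tomando d/dt de a(t), encontramos j(t) = 240·t^2 + 96·t + 18. Tomando d/dt de j(t), encontramos s(t) = 480·t + 96. De la ecuación del snap s(t) = 480·t + 96, sustituimos t = 2 para obtener s = 1056.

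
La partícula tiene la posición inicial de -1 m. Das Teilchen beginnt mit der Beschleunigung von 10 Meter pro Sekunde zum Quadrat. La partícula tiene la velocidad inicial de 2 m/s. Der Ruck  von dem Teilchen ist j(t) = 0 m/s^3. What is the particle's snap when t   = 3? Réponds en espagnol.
Para resolver esto, necesitamos tomar 1 derivada de nuestra ecuación de la sacudida j(t) = 0. Derivando la sacudida, obtenemos el snap: s(t) = 0. Usando s(t) = 0 y sustituyendo t = 3, encontramos s = 0.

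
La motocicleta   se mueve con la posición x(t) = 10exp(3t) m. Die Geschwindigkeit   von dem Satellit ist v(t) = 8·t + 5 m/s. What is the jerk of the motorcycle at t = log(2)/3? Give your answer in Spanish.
Para resolver esto, necesitamos tomar 3 derivadas de nuestra ecuación de la posición x(t) = 10·exp(3·t). Tomando d/dt de x(t), encontramos v(t) = 30·exp(3·t). La derivada de la velocidad da la aceleración: a(t) = 90·exp(3·t). La derivada de la aceleración da la sacudida: j(t) = 270·exp(3·t). Usando j(t) = 270·exp(3·t) y sustituyendo t = log(2)/3, encontramos j = 540.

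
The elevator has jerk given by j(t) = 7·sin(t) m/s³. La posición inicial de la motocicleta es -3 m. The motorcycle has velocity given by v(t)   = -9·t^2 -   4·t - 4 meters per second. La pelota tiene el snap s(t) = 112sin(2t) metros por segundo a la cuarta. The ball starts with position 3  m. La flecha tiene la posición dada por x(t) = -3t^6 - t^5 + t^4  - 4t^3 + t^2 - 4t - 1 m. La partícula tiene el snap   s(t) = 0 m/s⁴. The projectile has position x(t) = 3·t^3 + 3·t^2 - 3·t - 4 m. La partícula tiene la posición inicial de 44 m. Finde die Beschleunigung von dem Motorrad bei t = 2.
Wir müssen unsere Gleichung für die Geschwindigkeit v(t) = -9·t^2 - 4·t - 4 1-mal ableiten. Mit d/dt von v(t) finden wir a(t) = -18·t - 4. Wir haben die Beschleunigung a(t) = -18·t - 4. Durch Einsetzen von t = 2: a(2) = -40.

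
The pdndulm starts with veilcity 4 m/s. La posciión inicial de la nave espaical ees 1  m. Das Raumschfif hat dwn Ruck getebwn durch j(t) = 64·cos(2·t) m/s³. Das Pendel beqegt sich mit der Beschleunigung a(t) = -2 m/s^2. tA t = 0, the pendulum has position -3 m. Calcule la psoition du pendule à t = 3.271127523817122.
Nous devons intégrer notre équation de l'accélération a(t) = -2 2 fois. En prenant ∫a(t)dt et en appliquant v(0) = 4, nous trouvons v(t) = 4 - 2·t. En intégrant la vitesse et en utilisant la condition initiale x(0) = -3, nous obtenons x(t) = -t^2 + 4·t - 3. Nous avons la position x(t) = -t^2 + 4·t - 3. En substituant t = 3.271127523817122: x(3.271127523817122) = -0.615765181805449.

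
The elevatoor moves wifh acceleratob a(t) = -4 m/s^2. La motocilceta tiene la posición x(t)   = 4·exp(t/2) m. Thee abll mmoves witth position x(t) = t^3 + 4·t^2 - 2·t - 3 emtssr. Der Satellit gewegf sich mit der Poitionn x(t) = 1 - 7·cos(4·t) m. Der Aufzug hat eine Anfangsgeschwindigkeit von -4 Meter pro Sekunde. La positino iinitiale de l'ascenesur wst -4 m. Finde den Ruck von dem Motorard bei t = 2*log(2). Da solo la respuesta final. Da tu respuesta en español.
En t = 2*log(2), j = 1.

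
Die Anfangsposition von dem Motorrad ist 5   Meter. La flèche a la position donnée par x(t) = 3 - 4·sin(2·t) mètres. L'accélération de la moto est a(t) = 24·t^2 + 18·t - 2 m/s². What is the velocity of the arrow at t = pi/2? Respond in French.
Pour résoudre ceci, nous devons prendre 1 dérivée de notre équation de la position x(t) = 3 - 4·sin(2·t). La dérivée de la position donne la vitesse: v(t) = -8·cos(2·t). En utilisant v(t) = -8·cos(2·t) et en substituant t = pi/2, nous trouvons v = 8.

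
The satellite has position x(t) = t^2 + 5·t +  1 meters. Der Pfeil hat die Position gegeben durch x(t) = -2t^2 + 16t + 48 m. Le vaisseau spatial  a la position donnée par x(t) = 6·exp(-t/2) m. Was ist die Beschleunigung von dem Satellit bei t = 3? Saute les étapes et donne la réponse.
Die Antwort ist 2.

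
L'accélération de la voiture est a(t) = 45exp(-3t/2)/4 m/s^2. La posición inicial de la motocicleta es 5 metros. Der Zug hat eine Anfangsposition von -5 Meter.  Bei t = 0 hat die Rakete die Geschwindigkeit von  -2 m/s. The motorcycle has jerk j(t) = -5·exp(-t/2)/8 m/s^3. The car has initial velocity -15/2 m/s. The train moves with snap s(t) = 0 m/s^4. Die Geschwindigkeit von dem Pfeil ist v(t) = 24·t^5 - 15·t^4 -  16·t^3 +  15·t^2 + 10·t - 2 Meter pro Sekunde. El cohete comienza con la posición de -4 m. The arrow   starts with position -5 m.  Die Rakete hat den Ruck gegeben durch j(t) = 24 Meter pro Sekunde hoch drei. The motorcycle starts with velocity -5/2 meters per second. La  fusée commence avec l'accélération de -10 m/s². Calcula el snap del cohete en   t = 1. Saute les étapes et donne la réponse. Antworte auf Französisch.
La réponse est 0.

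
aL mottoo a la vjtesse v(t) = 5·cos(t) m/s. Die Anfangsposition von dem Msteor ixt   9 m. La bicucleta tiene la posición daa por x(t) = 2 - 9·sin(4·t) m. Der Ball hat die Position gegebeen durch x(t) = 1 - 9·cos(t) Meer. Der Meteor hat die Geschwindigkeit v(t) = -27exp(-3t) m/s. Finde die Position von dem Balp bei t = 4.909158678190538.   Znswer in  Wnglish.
We have position x(t) = 1 - 9·cos(t). Substituting t = 4.909158678190538: x(4.909158678190538) = -0.759521496882998.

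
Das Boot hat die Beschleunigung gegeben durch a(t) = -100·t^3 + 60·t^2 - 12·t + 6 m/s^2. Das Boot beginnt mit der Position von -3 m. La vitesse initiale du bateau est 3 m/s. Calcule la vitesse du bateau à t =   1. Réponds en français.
Pour résoudre ceci, nous devons prendre 1 intégrale de notre équation de l'accélération a(t) = -100·t^3 + 60·t^2 - 12·t + 6. En intégrant l'accélération et en utilisant la condition initiale v(0) = 3, nous obtenons v(t) = -25·t^4 + 20·t^3 - 6·t^2 + 6·t + 3. De l'équation de la vitesse v(t) = -25·t^4 + 20·t^3 - 6·t^2 + 6·t + 3, nous substituons t = 1 pour obtenir v = -2.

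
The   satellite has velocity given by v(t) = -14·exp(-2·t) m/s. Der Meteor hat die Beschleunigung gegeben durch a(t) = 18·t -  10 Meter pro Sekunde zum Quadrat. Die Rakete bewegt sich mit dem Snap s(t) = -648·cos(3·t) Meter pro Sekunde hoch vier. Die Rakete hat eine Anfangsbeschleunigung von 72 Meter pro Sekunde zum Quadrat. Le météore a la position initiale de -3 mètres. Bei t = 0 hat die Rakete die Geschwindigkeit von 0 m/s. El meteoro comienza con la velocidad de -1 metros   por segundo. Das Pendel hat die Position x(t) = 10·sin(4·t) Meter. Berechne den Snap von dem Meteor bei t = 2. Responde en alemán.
Wir müssen unsere Gleichung für die Beschleunigung a(t) = 18·t - 10 2-mal ableiten. Die Ableitung von der Beschleunigung ergibt den Ruck: j(t) = 18. Durch Ableiten von dem Ruck erhalten wir den Snap: s(t) = 0. Wir haben den Snap s(t) = 0. Durch Einsetzen von t = 2: s(2) = 0.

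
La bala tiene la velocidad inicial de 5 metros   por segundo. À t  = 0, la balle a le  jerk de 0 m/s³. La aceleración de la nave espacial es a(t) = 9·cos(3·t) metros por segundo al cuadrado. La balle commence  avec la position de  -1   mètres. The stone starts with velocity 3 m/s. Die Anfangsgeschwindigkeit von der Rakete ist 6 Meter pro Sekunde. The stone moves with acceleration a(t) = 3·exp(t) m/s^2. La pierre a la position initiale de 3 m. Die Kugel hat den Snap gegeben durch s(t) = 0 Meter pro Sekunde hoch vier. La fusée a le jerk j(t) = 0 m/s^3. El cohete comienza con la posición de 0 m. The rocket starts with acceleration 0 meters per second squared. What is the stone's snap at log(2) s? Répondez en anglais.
To solve this, we need to take 2 derivatives of our acceleration equation a(t) = 3·exp(t). The derivative of acceleration gives jerk: j(t) = 3·exp(t). Differentiating jerk, we get snap: s(t) = 3·exp(t). From the given snap equation s(t) = 3·exp(t), we substitute t = log(2) to get s = 6.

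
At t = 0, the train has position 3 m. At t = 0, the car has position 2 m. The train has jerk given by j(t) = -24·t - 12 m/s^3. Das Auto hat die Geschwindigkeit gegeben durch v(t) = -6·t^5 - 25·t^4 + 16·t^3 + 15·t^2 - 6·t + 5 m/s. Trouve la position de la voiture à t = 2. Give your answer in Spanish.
Partiendo de la velocidad v(t) = -6·t^5 - 25·t^4 + 16·t^3 + 15·t^2 - 6·t + 5, tomamos 1 integral. La integral de la velocidad, con x(0) = 2, da la posición: x(t) = -t^6 - 5·t^5 + 4·t^4 + 5·t^3 - 3·t^2 + 5·t + 2. Tenemos la posición x(t) = -t^6 - 5·t^5 + 4·t^4 + 5·t^3 - 3·t^2 + 5·t + 2. Sustituyendo t = 2: x(2) = -120.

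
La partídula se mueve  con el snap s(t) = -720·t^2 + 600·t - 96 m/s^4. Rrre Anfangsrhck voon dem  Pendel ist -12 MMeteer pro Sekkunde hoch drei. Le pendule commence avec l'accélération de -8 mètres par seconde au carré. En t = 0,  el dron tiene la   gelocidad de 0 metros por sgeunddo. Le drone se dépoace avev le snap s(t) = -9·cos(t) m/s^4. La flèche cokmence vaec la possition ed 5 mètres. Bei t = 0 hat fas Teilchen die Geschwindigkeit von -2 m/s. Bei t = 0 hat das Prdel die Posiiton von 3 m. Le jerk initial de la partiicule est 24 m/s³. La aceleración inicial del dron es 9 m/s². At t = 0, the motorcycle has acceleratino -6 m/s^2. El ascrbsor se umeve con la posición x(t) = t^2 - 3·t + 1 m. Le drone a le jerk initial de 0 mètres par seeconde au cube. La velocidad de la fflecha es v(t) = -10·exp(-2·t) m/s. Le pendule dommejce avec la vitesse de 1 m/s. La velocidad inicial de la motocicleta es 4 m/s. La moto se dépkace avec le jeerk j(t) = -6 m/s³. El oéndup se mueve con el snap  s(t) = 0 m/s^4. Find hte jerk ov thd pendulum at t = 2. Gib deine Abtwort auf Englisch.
To find the answer, we compute 1 integral of s(t) = 0. Finding the integral of s(t) and using j(0) = -12: j(t) = -12. We have jerk j(t) = -12. Substituting t = 2: j(2) = -12.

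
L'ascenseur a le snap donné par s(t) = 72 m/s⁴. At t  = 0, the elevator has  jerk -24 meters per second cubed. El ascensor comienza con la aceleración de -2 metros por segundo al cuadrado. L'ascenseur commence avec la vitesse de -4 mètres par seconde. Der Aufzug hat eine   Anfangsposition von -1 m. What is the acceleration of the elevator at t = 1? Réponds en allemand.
Ausgehend von dem Snap s(t) = 72, nehmen wir 2 Integrale. Mit ∫s(t)dt und Anwendung von j(0) = -24, finden wir j(t) = 72·t - 24. Das Integral von dem Ruck ist die Beschleunigung. Mit a(0) = -2 erhalten wir a(t) = 36·t^2 - 24·t - 2. Wir haben die Beschleunigung a(t) = 36·t^2 - 24·t - 2. Durch Einsetzen von t = 1: a(1) = 10.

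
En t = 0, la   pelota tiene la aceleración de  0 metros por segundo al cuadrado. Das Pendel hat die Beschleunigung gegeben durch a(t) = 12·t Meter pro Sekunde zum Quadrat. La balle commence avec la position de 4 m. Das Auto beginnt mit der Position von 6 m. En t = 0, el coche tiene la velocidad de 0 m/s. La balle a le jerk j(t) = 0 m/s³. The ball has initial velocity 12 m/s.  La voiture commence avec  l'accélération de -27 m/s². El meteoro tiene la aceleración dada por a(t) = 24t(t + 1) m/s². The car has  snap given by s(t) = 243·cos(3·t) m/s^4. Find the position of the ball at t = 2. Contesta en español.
Necesitamos integrar nuestra ecuación de la sacudida j(t) = 0 3 veces. Tomando ∫j(t)dt y aplicando a(0) = 0, encontramos a(t) = 0. La integral de la aceleración, con v(0) = 12, da la velocidad: v(t) = 12. Integrando la velocidad y usando la condición inicial x(0) = 4, obtenemos x(t) = 12·t + 4. Tenemos la posición x(t) = 12·t + 4. Sustituyendo t = 2: x(2) = 28.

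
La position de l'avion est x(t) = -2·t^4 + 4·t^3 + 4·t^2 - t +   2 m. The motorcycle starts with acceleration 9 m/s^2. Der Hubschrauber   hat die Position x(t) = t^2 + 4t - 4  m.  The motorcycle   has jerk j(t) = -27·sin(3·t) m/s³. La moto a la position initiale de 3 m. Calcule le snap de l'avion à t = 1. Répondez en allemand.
Wir müssen unsere Gleichung für die Position x(t) = -2·t^4 + 4·t^3 + 4·t^2 - t + 2 4-mal ableiten. Durch Ableiten von der Position erhalten wir die Geschwindigkeit: v(t) = -8·t^3 + 12·t^2 + 8·t - 1. Mit d/dt von v(t) finden wir a(t) = -24·t^2 + 24·t + 8. Die Ableitung von der Beschleunigung ergibt den Ruck: j(t) = 24 - 48·t. Die Ableitung von dem Ruck ergibt den Snap: s(t) = -48. Mit s(t) = -48 und Einsetzen von t = 1, finden wir s = -48.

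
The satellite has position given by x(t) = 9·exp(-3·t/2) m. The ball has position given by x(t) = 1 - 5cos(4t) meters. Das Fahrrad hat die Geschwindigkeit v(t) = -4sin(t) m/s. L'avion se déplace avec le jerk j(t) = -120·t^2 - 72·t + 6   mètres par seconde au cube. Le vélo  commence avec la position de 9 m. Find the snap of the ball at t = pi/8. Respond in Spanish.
Partiendo de la posición x(t) = 1 - 5·cos(4·t), tomamos 4 derivadas. La derivada de la posición da la velocidad: v(t) = 20·sin(4·t). Tomando d/dt de v(t), encontramos a(t) = 80·cos(4·t). La derivada de la aceleración da la sacudida: j(t) = -320·sin(4·t). Tomando d/dt de j(t), encontramos s(t) = -1280·cos(4·t). Tenemos el snap s(t) = -1280·cos(4·t). Sustituyendo t = pi/8: s(pi/8) = 0.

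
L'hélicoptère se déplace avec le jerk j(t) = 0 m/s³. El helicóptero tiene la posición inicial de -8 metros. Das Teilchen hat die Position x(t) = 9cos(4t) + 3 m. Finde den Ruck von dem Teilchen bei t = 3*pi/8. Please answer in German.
Wir müssen unsere Gleichung für die Position x(t) = 9·cos(4·t) + 3 3-mal ableiten. Die Ableitung von der Position ergibt die Geschwindigkeit: v(t) = -36·sin(4·t). Durch Ableiten von der Geschwindigkeit erhalten wir die Beschleunigung: a(t) = -144·cos(4·t). Mit d/dt von a(t) finden wir j(t) = 576·sin(4·t). Mit j(t) = 576·sin(4·t) und Einsetzen von t = 3*pi/8, finden wir j = -576.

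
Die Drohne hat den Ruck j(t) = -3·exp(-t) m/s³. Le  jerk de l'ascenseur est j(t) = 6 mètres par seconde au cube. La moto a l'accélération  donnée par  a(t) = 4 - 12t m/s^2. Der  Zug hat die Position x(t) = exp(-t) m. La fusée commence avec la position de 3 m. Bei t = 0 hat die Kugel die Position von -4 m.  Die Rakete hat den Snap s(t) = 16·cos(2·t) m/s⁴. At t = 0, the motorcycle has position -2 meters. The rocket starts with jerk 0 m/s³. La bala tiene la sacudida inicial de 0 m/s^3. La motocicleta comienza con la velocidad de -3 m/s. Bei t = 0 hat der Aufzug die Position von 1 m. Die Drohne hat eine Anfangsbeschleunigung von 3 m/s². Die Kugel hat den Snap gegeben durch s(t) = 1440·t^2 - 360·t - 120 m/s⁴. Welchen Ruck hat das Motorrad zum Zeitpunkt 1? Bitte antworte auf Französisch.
Nous devons dériver notre équation de l'accélération a(t) = 4 - 12·t 1 fois. En prenant d/dt de a(t), nous trouvons j(t) = -12. De l'équation du jerk j(t) = -12, nous substituons t = 1 pour obtenir j = -12.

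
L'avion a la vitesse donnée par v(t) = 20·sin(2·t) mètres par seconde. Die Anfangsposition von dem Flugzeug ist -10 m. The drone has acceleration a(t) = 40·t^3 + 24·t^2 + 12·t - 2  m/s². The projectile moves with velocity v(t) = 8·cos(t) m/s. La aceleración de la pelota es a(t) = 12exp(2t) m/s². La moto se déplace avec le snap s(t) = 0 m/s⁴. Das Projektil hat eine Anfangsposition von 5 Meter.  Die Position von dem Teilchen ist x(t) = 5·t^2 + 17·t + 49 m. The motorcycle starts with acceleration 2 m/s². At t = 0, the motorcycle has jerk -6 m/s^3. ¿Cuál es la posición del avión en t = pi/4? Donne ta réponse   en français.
Nous devons intégrer notre équation de la vitesse v(t) = 20·sin(2·t) 1 fois. En intégrant la vitesse et en utilisant la condition initiale x(0) = -10, nous obtenons x(t) = -10·cos(2·t). Nous avons la position x(t) = -10·cos(2·t). En substituant t = pi/4: x(pi/4) = 0.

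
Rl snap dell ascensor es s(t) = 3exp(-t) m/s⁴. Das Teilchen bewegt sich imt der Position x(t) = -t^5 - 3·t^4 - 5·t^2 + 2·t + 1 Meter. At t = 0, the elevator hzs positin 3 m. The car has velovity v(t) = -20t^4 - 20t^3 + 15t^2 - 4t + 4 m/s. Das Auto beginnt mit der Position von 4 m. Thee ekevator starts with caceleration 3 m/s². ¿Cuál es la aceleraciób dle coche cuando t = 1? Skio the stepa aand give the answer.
La respuesta es -114.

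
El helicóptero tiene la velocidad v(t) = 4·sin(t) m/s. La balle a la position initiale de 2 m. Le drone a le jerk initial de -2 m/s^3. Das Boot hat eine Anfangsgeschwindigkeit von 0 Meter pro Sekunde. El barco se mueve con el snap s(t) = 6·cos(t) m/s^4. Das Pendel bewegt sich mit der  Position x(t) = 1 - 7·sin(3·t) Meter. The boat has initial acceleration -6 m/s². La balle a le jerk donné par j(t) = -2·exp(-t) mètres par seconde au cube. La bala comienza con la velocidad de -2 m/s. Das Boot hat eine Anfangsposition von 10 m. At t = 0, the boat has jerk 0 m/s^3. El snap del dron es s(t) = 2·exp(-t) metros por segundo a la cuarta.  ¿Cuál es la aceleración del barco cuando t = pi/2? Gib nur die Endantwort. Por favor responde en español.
La aceleración en t = pi/2 es a = 0.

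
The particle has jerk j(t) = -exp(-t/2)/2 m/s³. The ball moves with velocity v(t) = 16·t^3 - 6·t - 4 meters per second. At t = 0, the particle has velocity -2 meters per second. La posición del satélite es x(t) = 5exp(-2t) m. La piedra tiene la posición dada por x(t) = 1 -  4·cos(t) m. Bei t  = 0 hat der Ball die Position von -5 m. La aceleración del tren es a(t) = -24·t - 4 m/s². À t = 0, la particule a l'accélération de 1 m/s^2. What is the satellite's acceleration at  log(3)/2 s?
We must differentiate our position equation x(t) = 5·exp(-2·t) 2 times. The derivative of position gives velocity: v(t) = -10·exp(-2·t). The derivative of velocity gives acceleration: a(t) = 20·exp(-2·t). We have acceleration a(t) = 20·exp(-2·t). Substituting t = log(3)/2: a(log(3)/2) = 20/3.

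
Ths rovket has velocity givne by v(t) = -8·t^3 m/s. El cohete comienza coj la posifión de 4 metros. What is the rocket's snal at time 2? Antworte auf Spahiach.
Debemos derivar nuestra ecuación de la velocidad v(t) = -8·t^3 3 veces. Derivando la velocidad, obtenemos la aceleración: a(t) = -24·t^2. La derivada de la aceleración da la sacudida: j(t) = -48·t. Tomando d/dt de j(t), encontramos s(t) = -48. De la ecuación del snap s(t) = -48, sustituimos t = 2 para obtener s = -48.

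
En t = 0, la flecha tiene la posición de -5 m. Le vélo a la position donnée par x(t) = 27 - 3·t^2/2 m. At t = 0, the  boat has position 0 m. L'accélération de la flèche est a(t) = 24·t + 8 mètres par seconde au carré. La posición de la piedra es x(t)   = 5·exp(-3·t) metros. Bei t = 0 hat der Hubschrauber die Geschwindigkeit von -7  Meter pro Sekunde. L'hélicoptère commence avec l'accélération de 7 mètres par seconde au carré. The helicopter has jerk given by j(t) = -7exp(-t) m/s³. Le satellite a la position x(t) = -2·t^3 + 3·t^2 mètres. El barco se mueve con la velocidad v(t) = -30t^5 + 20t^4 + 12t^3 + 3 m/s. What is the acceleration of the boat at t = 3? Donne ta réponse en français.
Nous devons dériver notre équation de la vitesse v(t) = -30·t^5 + 20·t^4 + 12·t^3 + 3 1 fois. En prenant d/dt de v(t), nous trouvons a(t) = -150·t^4 + 80·t^3 + 36·t^2. De l'équation de l'accélération a(t) = -150·t^4 + 80·t^3 + 36·t^2, nous substituons t = 3 pour obtenir a = -9666.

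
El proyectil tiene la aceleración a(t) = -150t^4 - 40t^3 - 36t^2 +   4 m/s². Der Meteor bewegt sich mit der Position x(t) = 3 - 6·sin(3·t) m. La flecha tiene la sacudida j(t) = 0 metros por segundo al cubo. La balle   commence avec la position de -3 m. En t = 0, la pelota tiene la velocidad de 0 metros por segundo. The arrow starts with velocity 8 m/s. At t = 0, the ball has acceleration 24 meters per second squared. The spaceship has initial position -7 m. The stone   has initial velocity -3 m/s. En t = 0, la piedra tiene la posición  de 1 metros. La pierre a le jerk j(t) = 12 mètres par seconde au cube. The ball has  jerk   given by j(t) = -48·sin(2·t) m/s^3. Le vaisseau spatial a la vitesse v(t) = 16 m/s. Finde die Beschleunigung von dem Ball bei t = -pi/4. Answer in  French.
En partant du jerk j(t) = -48·sin(2·t), nous prenons 1 intégrale. La primitive du jerk, avec a(0) = 24, donne l'accélération: a(t) = 24·cos(2·t). De l'équation de l'accélération a(t) = 24·cos(2·t), nous substituons t = -pi/4 pour obtenir a = 0.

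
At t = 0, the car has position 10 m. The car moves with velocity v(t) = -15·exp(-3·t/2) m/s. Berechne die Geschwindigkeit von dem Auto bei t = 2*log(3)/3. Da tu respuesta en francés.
De l'équation de la vitesse v(t) = -15·exp(-3·t/2), nous substituons t = 2*log(3)/3 pour obtenir v = -5.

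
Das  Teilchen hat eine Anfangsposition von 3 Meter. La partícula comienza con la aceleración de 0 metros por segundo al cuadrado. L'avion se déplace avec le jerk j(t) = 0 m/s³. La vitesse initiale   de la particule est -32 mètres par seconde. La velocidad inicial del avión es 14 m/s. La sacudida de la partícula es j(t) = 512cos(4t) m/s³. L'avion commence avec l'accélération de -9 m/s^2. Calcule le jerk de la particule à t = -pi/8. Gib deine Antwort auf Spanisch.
Usando j(t) = 512·cos(4·t) y sustituyendo t = -pi/8, encontramos j = 0.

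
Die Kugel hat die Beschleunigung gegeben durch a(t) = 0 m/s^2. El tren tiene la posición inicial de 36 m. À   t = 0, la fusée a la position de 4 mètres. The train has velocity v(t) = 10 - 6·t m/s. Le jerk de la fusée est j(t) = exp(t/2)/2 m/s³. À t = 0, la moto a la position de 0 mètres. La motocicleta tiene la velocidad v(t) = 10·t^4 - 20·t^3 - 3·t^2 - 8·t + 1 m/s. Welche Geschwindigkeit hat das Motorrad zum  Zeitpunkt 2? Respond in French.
Nous avons la vitesse v(t) = 10·t^4 - 20·t^3 - 3·t^2 - 8·t + 1. En substituant t = 2: v(2) = -27.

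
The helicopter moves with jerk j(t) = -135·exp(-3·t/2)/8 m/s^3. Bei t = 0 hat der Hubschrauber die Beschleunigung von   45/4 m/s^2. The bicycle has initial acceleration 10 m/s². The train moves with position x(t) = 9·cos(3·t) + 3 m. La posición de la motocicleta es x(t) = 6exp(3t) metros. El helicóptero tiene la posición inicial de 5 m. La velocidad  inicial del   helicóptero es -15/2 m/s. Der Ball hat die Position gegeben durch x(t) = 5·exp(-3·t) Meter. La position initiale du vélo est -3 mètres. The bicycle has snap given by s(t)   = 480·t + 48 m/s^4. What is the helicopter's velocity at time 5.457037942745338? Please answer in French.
En partant du jerk j(t) = -135·exp(-3·t/2)/8, nous prenons 2 primitives. En intégrant le jerk et en utilisant la condition initiale a(0) = 45/4, nous obtenons a(t) = 45·exp(-3·t/2)/4. L'intégrale de l'accélération est la vitesse. En utilisant v(0) = -15/2, nous obtenons v(t) = -15·exp(-3·t/2)/2. En utilisant v(t) = -15·exp(-3·t/2)/2 et en substituant t = 5.457037942745338, nous trouvons v = -0.00208986900171359.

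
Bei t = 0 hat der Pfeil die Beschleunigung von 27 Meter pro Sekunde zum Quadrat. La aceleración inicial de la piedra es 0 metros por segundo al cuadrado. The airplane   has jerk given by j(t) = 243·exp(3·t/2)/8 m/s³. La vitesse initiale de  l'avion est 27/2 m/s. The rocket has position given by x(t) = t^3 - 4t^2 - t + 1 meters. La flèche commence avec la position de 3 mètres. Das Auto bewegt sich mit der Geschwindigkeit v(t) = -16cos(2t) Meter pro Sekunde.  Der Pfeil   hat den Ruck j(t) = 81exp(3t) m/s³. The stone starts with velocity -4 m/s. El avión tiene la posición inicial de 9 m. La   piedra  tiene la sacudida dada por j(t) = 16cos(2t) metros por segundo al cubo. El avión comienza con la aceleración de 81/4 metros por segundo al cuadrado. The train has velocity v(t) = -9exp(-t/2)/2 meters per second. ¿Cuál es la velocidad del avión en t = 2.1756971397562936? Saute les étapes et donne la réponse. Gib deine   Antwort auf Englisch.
v(2.1756971397562936) = 352.917879918847.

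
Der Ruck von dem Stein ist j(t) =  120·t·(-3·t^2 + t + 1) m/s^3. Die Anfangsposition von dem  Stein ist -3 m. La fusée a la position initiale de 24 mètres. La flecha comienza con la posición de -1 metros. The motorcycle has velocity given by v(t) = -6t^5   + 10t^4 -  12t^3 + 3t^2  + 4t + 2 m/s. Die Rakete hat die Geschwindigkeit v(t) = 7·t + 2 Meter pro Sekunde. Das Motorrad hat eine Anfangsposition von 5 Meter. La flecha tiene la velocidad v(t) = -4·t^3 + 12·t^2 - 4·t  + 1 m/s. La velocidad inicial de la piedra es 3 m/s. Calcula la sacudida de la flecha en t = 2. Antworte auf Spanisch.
Partiendo de la velocidad v(t) = -4·t^3 + 12·t^2 - 4·t + 1, tomamos 2 derivadas. Derivando la velocidad, obtenemos la aceleración: a(t) = -12·t^2 + 24·t - 4. La derivada de la aceleración da la sacudida: j(t) = 24 - 24·t. Tenemos la sacudida j(t) = 24 - 24·t. Sustituyendo t = 2: j(2) = -24.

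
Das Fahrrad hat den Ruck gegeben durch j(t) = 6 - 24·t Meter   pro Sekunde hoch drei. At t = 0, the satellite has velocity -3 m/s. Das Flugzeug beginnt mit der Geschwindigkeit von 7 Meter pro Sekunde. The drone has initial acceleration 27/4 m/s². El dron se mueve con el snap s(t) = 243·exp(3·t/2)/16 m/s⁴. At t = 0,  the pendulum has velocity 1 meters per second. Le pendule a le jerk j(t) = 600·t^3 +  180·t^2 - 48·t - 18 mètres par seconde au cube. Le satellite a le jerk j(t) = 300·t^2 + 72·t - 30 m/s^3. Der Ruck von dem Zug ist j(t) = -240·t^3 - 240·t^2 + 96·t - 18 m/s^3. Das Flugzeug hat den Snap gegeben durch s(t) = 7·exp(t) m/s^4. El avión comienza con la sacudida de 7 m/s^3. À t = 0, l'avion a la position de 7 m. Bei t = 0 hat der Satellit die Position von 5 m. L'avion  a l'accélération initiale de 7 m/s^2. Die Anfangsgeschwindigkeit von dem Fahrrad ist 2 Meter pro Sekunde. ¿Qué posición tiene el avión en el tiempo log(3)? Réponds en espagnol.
Debemos encontrar la antiderivada de nuestra ecuación del snap s(t) = 7·exp(t) 4 veces. La antiderivada del snap, con j(0) = 7, da la sacudida: j(t) = 7·exp(t). Tomando ∫j(t)dt y aplicando a(0) = 7, encontramos a(t) = 7·exp(t). Integrando la aceleración y usando la condición inicial v(0) = 7, obtenemos v(t) = 7·exp(t). La integral de la velocidad es la posición. Usando x(0) = 7, obtenemos x(t) = 7·exp(t). De la ecuación de la posición x(t) = 7·exp(t), sustituimos t = log(3) para obtener x = 21.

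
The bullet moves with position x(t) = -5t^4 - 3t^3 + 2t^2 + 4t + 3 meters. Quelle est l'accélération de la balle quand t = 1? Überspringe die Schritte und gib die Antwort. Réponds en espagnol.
En t = 1, a = -74.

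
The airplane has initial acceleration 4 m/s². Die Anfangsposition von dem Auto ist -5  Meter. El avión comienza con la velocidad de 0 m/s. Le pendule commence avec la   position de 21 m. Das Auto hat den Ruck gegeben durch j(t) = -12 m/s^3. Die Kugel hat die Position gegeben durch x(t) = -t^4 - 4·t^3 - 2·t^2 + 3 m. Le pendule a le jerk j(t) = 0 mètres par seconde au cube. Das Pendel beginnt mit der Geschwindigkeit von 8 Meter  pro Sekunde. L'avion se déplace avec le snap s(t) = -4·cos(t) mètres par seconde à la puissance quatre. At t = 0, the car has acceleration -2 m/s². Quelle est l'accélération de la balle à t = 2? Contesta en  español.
Partiendo de la posición x(t) = -t^4 - 4·t^3 - 2·t^2 + 3, tomamos 2 derivadas. La derivada de la posición da la velocidad: v(t) = -4·t^3 - 12·t^2 - 4·t. Derivando la velocidad, obtenemos la aceleración: a(t) = -12·t^2 - 24·t - 4. Usando a(t) = -12·t^2 - 24·t - 4 y sustituyendo t = 2, encontramos a = -100.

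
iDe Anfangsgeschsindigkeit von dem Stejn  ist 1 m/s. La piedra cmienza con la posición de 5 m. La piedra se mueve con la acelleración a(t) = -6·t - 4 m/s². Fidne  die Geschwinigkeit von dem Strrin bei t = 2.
Um dies zu lösen, müssen wir 1 Stammfunktion unserer Gleichung für die Beschleunigung a(t) = -6·t - 4 finden. Durch Integration von der Beschleunigung und Verwendung der Anfangsbedingung v(0) = 1, erhalten wir v(t) = -3·t^2 - 4·t + 1. Aus der Gleichung für die Geschwindigkeit v(t) = -3·t^2 - 4·t + 1, setzen wir t = 2 ein und erhalten v = -19.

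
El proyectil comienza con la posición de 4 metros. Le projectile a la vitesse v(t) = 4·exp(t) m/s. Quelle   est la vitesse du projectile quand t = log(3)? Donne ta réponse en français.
Nous avons la vitesse v(t) = 4·exp(t). En substituant t = log(3): v(log(3)) = 12.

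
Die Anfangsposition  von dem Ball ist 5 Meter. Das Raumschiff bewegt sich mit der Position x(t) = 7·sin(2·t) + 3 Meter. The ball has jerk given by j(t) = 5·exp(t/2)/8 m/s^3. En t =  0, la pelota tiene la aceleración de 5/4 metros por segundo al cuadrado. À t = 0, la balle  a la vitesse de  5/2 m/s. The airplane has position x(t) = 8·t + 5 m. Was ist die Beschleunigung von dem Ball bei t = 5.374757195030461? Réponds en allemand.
Um dies zu lösen, müssen wir 1 Stammfunktion unserer Gleichung für den Ruck j(t) = 5·exp(t/2)/8 finden. Durch Integration von dem Ruck und Verwendung der Anfangsbedingung a(0) = 5/4, erhalten wir a(t) = 5·exp(t/2)/4. Wir haben die Beschleunigung a(t) = 5·exp(t/2)/4. Durch Einsetzen von t = 5.374757195030461: a(5.374757195030461) = 18.3663860507308.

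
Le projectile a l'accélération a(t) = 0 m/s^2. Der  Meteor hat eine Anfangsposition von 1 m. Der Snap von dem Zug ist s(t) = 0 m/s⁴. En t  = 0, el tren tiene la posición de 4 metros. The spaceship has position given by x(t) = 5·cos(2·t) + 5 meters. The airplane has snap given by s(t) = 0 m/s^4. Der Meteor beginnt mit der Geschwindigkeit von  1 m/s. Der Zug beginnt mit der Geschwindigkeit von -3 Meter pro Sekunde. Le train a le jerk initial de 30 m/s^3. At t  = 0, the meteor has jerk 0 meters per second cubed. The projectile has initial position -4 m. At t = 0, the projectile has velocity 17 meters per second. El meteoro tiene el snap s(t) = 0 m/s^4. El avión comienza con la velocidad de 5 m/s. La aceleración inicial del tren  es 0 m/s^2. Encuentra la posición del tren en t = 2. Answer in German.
Um dies zu lösen, müssen wir 4 Stammfunktionen unserer Gleichung für den Snap s(t) = 0 finden. Durch Integration von dem Snap und Verwendung der Anfangsbedingung j(0) = 30, erhalten wir j(t) = 30. Mit ∫j(t)dt und Anwendung von a(0) = 0, finden wir a(t) = 30·t. Mit ∫a(t)dt und Anwendung von v(0) = -3, finden wir v(t) = 15·t^2 - 3. Die Stammfunktion von der Geschwindigkeit ist die Position. Mit x(0) = 4 erhalten wir x(t) = 5·t^3 - 3·t + 4. Aus der Gleichung für die Position x(t) = 5·t^3 - 3·t + 4, setzen wir t = 2 ein und erhalten x = 38.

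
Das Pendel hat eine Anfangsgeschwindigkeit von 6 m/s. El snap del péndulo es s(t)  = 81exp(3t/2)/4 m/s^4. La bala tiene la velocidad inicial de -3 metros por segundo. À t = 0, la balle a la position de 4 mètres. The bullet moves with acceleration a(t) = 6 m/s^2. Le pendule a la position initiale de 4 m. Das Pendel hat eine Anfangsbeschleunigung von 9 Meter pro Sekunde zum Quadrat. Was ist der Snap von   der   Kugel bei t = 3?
Ausgehend von der Beschleunigung a(t) = 6, nehmen wir 2 Ableitungen. Mit d/dt von a(t) finden wir j(t) = 0. Die Ableitung von dem Ruck ergibt den Snap: s(t) = 0. Aus der Gleichung für den Snap s(t) = 0, setzen wir t = 3 ein und erhalten s = 0.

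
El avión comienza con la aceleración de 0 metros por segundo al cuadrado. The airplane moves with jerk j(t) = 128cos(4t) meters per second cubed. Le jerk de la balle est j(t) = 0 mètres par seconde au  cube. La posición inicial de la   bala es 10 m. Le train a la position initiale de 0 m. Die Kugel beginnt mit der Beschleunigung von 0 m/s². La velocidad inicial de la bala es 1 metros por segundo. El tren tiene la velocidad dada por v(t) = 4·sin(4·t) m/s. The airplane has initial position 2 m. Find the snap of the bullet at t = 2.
Starting from jerk j(t) = 0, we take 1 derivative. Taking d/dt of j(t), we find s(t) = 0. We have snap s(t) = 0. Substituting t = 2: s(2) = 0.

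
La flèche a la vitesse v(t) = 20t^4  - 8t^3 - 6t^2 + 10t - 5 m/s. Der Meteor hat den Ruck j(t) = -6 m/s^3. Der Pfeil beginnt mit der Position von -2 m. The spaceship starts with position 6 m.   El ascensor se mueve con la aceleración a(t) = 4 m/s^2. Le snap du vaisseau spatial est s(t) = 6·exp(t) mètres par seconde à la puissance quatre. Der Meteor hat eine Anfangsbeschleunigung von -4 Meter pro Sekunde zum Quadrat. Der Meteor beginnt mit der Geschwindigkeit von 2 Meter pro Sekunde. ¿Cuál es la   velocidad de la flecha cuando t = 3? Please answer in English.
From the given velocity equation v(t) = 20·t^4 - 8·t^3 - 6·t^2 + 10·t - 5, we substitute t = 3 to get v = 1375.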